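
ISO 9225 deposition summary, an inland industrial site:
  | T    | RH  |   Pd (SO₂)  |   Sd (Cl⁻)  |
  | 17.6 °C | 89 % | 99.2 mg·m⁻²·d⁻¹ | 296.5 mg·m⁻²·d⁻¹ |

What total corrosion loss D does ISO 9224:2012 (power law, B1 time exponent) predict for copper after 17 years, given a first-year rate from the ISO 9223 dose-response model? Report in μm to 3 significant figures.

copper: T>10 °C ⇒ hinge -0.080·(17.6−10) = -0.6080
  sulphur-dioxide contribution → 1.819 μm/a
  chloride contribution → 2.781 μm/a
  total first-year rate 4.6 μm/a
ISO 9224: D(t) = r_corr · t^b with b = 0.667 (copper, B1)
  D(17) = 4.6 × 17^0.667 = 4.6 × 6.618 = 30.44 μm

D(17) = 30.4 μm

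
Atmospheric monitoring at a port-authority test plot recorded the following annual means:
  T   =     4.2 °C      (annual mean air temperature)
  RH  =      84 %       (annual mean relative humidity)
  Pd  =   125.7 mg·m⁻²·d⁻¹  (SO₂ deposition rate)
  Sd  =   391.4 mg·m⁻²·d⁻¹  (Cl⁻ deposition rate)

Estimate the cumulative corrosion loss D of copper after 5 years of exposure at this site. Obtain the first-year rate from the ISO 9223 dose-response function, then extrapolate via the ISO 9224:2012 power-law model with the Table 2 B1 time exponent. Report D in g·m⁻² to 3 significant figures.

copper: temperature factor f = +0.126·(-5.8) = -0.7308
  sulphur-dioxide contribution → 1.274 μm/a
  chloride contribution → 1.298 μm/a
  total first-year rate 2.572 μm/a
ISO 9224: D(t) = r_corr · t^b with b = 0.667 (copper, B1)
  D(5) = 2.572 × 5^0.667 = 2.572 × 2.926 = 7.525 μm
  Mass loss = 7.525 μm × 8.96 g/cm³ = 67.42 g·m⁻²

D(5) = 67.4 g·m⁻²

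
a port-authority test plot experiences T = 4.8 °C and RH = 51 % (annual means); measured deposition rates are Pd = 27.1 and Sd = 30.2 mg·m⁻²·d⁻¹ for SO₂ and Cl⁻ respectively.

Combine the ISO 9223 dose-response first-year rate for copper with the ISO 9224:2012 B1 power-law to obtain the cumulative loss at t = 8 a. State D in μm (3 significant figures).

copper: f(T) = +0.126·(T−10) [T≤10 °C] = -0.6552
  Pd branch = 0.0053·Pd^0.26·e^(0.059·RH+f) = 0.1315 μm/a
  Cl⁻ term: 0.01025·30.2^0.27·exp(0.036·51+0.049·4.8) = 0.2041
  sum: 0.1315 + 0.2041 → r_corr = 0.3356 μm/a
ISO 9224: D(t) = r_corr · t^b with b = 0.667 (copper, B1)
  D(8) = 0.3356 × 8^0.667 = 0.3356 × 4.003 = 1.344 μm

D(8) = 1.34 μm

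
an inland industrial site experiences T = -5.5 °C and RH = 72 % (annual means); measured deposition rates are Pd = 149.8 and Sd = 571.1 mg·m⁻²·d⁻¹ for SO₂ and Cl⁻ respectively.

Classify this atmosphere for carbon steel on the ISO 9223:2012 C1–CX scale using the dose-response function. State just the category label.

carbon steel: temperature factor f = +0.150·(-15.5) = -2.3250
  sulphur-dioxide contribution → 9.883 μm/a
  chloride contribution → 45.09 μm/a
  total first-year rate 54.98 μm/a
55 μm/a falls in (50, 80] for carbon steel → category C4

C4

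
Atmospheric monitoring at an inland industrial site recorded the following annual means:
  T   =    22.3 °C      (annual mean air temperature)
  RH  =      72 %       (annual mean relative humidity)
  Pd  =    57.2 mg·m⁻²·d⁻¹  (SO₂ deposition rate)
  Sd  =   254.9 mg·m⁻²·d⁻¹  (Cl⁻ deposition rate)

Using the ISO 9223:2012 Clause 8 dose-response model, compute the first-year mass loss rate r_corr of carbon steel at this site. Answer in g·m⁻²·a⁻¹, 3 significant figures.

carbon steel: f(T) = -0.054·(T−10) [T>10 °C] = -0.6642
  SO₂ term: 1.77·57.2^0.52·exp(0.02·72-0.6642) = 31.53
  Sd branch = 0.102·Sd^0.62·e^(0.033·RH+0.04·T) = 83.14 μm/a
  sum: 31.53 + 83.14 → r_corr = 114.7 μm/a
Convert to mass loss: 114.7 μm/a × 7.85 g/cm³ = 900.2 g·m⁻²·a⁻¹

r_corr = 900 g·m⁻²·a⁻¹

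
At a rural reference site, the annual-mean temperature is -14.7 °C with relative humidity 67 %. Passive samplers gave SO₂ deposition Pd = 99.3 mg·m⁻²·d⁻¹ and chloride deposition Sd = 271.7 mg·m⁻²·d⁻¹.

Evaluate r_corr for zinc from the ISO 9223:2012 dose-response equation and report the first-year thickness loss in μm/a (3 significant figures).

r_corr = 1.04 μm/a

zinc: f(T) = +0.038·(T−10) [T≤10 °C] = -0.9386
  sulphur-dioxide contribution → 0.832 μm/a
  chloride contribution → 0.2092 μm/a
  total first-year rate 1.041 μm/a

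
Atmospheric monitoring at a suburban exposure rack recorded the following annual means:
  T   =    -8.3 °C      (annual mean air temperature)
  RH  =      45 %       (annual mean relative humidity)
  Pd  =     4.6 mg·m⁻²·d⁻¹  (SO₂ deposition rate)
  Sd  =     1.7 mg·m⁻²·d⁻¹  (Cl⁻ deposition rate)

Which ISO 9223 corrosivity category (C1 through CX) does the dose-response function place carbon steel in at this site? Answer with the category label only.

carbon steel: f(T) = +0.150·(T−10) [T≤10 °C] = -2.7450
  Pd branch = 1.77·Pd^0.52·e^(0.02·RH+f) = 0.6185 μm/a
  Cl⁻ term: 0.102·1.7^0.62·exp(0.033·45+0.04·-8.3) = 0.449
  r_corr = 0.6185 + 0.449 = 1.067 μm/a
1.07 μm/a falls in (0, 1.3] for carbon steel → category C1

C1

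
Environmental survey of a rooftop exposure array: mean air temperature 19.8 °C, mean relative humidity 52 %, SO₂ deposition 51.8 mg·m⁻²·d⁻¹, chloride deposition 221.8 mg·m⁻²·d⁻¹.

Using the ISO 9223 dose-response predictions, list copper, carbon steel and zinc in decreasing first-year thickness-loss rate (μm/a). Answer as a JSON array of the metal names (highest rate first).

copper: f(T) = -0.080·(T−10) [T>10 °C] = -0.7840
  SO₂ term: 0.0053·51.8^0.26·exp(0.059·52-0.7840) = 0.1452
  Cl⁻ term: 0.01025·221.8^0.27·exp(0.036·52+0.049·19.8) = 0.7559
  r_corr = 0.1452 + 0.7559 = 0.9011 μm/a
carbon steel: T>10 °C ⇒ hinge -0.054·(19.8−10) = -0.5292
  SO₂ term: 1.77·51.8^0.52·exp(0.02·52-0.5292) = 22.98
  Sd branch = 0.102·Sd^0.62·e^(0.033·RH+0.04·T) = 35.67 μm/a
  sum: 22.98 + 35.67 → r_corr = 58.65 μm/a
zinc: f(T) = -0.071·(T−10) [T>10 °C] = -0.6958
  SO₂ term: 0.0129·51.8^0.44·exp(0.046·52-0.6958) = 0.3995
  Cl⁻ term: 0.0175·221.8^0.57·exp(0.008·52+0.085·19.8) = 3.103
  r_corr = 0.3995 + 3.103 = 3.503 μm/a
Ordering by μm/a: carbon steel (58.6) > zinc (3.5) > copper (0.901)

["carbon steel", "zinc", "copper"]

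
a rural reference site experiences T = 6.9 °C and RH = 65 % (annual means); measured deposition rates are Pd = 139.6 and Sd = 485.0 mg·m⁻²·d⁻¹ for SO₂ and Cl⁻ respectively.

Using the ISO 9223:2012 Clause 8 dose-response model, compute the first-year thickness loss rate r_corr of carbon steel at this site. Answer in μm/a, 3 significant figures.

r_corr = 106 μm/a

carbon steel: T≤10 °C ⇒ hinge +0.150·(6.9−10) = -0.4650
  Pd branch = 1.77·Pd^0.52·e^(0.02·RH+f) = 53.2 μm/a
  Sd branch = 0.102·Sd^0.62·e^(0.033·RH+0.04·T) = 53.11 μm/a
  r_corr = 53.2 + 53.11 = 106.3 μm/a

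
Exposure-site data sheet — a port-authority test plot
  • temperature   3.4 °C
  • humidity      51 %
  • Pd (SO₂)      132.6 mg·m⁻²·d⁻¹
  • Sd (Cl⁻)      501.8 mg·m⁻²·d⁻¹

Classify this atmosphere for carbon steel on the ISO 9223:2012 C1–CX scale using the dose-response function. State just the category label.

C4

carbon steel: T≤10 °C ⇒ hinge +0.150·(3.4−10) = -0.9900
  sulphur-dioxide contribution → 23.16 μm/a
  chloride contribution → 29.71 μm/a
  total first-year rate 52.87 μm/a
Category bounds: 50…80 μm/a bracket r_corr ⇒ C4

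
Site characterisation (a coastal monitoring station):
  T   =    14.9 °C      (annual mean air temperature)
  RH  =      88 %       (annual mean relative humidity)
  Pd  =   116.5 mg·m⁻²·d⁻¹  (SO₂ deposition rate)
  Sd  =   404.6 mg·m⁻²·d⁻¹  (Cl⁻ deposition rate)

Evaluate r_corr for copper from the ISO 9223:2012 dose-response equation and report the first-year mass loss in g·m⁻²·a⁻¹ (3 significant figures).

r_corr = 42.8 g·m⁻²·a⁻¹

copper: temperature factor f = -0.080·(4.9) = -0.3920
  SO₂ term: 0.0053·116.5^0.26·exp(0.059·88-0.3920) = 2.219
  Sd branch = 0.01025·Sd^0.27·e^(0.036·RH+0.049·T) = 2.556 μm/a
  sum: 2.219 + 2.556 → r_corr = 4.775 μm/a
Convert to mass loss: 4.775 μm/a × 8.96 g/cm³ = 42.78 g·m⁻²·a⁻¹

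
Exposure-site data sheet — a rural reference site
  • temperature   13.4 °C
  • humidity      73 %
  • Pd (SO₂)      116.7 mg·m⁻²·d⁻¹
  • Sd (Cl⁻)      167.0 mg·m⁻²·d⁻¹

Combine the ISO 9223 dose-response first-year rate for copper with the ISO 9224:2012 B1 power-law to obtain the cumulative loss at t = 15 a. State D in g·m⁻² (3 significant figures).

copper: f(T) = -0.080·(T−10) [T>10 °C] = -0.2720
  SO₂ term: 0.0053·116.7^0.26·exp(0.059·73-0.2720) = 1.033
  Cl⁻ term: 0.01025·167.0^0.27·exp(0.036·73+0.049·13.4) = 1.09
  sum: 1.033 + 1.09 → r_corr = 2.123 μm/a
ISO 9224: D(t) = r_corr · t^b with b = 0.667 (copper, B1)
  D(15) = 2.123 × 15^0.667 = 2.123 × 6.088 = 12.92 μm
  Mass loss = 12.92 μm × 8.96 g/cm³ = 115.8 g·m⁻²

D(15) = 116 g·m⁻²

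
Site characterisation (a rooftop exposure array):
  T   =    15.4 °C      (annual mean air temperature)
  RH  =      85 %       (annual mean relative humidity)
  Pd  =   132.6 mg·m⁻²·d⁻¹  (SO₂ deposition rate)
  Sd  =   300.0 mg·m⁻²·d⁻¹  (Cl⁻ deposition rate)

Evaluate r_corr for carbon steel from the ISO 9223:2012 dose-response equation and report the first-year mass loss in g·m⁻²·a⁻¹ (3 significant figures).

carbon steel: f(T) = -0.054·(T−10) [T>10 °C] = -0.2916
  Pd branch = 1.77·Pd^0.52·e^(0.02·RH+f) = 91.91 μm/a
  Cl⁻ term: 0.102·300.0^0.62·exp(0.033·85+0.04·15.4) = 107.2
  r_corr = 91.91 + 107.2 = 199.1 μm/a
Convert to mass loss: 199.1 μm/a × 7.85 g/cm³ = 1563 g·m⁻²·a⁻¹

r_corr = 1.56e+03 g·m⁻²·a⁻¹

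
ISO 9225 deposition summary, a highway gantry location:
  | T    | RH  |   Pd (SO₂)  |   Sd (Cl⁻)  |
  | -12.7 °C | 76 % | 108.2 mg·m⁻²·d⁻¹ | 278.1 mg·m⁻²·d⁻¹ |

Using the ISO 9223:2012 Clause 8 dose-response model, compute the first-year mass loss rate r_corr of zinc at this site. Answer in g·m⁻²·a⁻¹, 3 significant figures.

zinc: f(T) = +0.038·(T−10) [T≤10 °C] = -0.8626
  Pd branch = 0.0129·Pd^0.44·e^(0.046·RH+f) = 1.41 μm/a
  Cl⁻ term: 0.0175·278.1^0.57·exp(0.008·76+0.085·-12.7) = 0.2701
  sum: 1.41 + 0.2701 → r_corr = 1.68 μm/a
Convert to mass loss: 1.68 μm/a × 7.14 g/cm³ = 12 g·m⁻²·a⁻¹

r_corr = 12.0 g·m⁻²·a⁻¹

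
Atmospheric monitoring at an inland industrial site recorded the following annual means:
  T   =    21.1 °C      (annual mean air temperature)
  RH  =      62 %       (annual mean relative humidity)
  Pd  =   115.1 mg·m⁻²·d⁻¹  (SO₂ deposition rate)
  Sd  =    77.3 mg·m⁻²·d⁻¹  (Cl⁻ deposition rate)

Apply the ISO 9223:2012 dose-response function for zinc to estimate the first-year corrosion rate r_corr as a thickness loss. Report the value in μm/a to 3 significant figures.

zinc: T>10 °C ⇒ hinge -0.071·(21.1−10) = -0.7881
  sulphur-dioxide contribution → 0.82 μm/a
  chloride contribution → 2.059 μm/a
  ⇒ r_corr(zinc) = 2.879 μm/a

r_corr = 2.88 μm/a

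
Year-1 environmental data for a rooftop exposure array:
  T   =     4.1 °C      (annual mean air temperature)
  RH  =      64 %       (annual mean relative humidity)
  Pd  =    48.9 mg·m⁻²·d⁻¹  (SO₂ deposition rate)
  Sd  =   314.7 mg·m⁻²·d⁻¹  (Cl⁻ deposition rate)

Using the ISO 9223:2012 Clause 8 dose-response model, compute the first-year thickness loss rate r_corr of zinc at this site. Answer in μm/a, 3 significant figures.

zinc: T≤10 °C ⇒ hinge +0.038·(4.1−10) = -0.2242
  sulphur-dioxide contribution → 1.084 μm/a
  chloride contribution → 1.098 μm/a
  total first-year rate 2.182 μm/a

r_corr = 2.18 μm/a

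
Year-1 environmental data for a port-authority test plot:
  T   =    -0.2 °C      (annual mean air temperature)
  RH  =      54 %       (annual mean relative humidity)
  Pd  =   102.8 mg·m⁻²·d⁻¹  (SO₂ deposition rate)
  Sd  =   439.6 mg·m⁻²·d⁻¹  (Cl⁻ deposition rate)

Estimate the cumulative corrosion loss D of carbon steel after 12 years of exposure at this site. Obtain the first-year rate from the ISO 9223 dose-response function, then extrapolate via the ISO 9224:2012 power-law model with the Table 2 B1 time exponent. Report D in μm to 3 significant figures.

D(12) = 142 μm

carbon steel: f(T) = +0.150·(T−10) [T≤10 °C] = -1.5300
  Pd branch = 1.77·Pd^0.52·e^(0.02·RH+f) = 12.55 μm/a
  Cl⁻ term: 0.102·439.6^0.62·exp(0.033·54+0.04·-0.2) = 26.17
  sum: 12.55 + 26.17 → r_corr = 38.72 μm/a
Long-term exponent b (ISO 9224 Table 2, B1) = 0.523
  D(12) = 38.72 × 12^0.523 = 38.72 × 3.668 = 142 μm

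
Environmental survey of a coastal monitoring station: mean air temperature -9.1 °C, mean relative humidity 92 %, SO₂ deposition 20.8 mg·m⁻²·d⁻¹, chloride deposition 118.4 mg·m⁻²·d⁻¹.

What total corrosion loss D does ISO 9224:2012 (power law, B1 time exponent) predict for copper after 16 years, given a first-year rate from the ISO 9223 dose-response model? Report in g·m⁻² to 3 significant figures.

D(16) = 50.8 g·m⁻²

copper: T≤10 °C ⇒ hinge +0.126·(-9.1−10) = -2.4066
  Pd branch = 0.0053·Pd^0.26·e^(0.059·RH+f) = 0.2394 μm/a
  Sd branch = 0.01025·Sd^0.27·e^(0.036·RH+0.049·T) = 0.6535 μm/a
  sum: 0.2394 + 0.6535 → r_corr = 0.8929 μm/a
Long-term exponent b (ISO 9224 Table 2, B1) = 0.667
  D(16) = 0.8929 × 16^0.667 = 0.8929 × 6.355 = 5.675 μm
  Mass loss = 5.675 μm × 8.96 g/cm³ = 50.85 g·m⁻²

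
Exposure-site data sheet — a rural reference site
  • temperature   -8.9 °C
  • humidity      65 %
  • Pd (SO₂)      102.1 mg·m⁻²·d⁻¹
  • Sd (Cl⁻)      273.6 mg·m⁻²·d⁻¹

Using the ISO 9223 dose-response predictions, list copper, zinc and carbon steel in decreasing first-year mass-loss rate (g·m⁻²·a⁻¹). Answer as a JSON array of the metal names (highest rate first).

copper: temperature factor f = +0.126·(-18.9) = -2.3814
  SO₂ term: 0.0053·102.1^0.26·exp(0.059·65-2.3814) = 0.07549
  Sd branch = 0.01025·Sd^0.27·e^(0.036·RH+0.049·T) = 0.313 μm/a
  r_corr = 0.07549 + 0.313 = 0.3885 μm/a
  mass loss = 0.3885 μm/a × 8.96 g/cm³ = 3.481 g·m⁻²·a⁻¹
zinc: T≤10 °C ⇒ hinge +0.038·(-8.9−10) = -0.7182
  Pd branch = 0.0129·Pd^0.44·e^(0.046·RH+f) = 0.9576 μm/a
  Cl⁻ term: 0.0175·273.6^0.57·exp(0.008·65+0.085·-8.9) = 0.3384
  sum: 0.9576 + 0.3384 → r_corr = 1.296 μm/a
  mass loss = 1.296 μm/a × 7.14 g/cm³ = 9.254 g·m⁻²·a⁻¹
carbon steel: temperature factor f = +0.150·(-18.9) = -2.8350
  SO₂ term: 1.77·102.1^0.52·exp(0.02·65-2.8350) = 4.227
  Sd branch = 0.102·Sd^0.62·e^(0.033·RH+0.04·T) = 19.8 μm/a
  sum: 4.227 + 19.8 → r_corr = 24.02 μm/a
  mass loss = 24.02 μm/a × 7.85 g/cm³ = 188.6 g·m⁻²·a⁻¹
Ordering by g·m⁻²·a⁻¹: carbon steel (189) > zinc (9.25) > copper (3.48)

["carbon steel", "zinc", "copper"]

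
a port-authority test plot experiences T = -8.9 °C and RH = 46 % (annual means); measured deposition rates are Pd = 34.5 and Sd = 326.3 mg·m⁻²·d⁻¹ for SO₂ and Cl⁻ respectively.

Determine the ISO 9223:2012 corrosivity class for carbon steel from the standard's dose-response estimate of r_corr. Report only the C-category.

carbon steel: temperature factor f = +0.150·(-18.9) = -2.8350
  SO₂ term: 1.77·34.5^0.52·exp(0.02·46-2.8350) = 1.644
  Sd branch = 0.102·Sd^0.62·e^(0.033·RH+0.04·T) = 11.79 μm/a
  sum: 1.644 + 11.79 → r_corr = 13.44 μm/a
ISO 9223 Table 2 (carbon steel): 1.3 < 13.4 ≤ 25 μm/a ⇒ C2

C2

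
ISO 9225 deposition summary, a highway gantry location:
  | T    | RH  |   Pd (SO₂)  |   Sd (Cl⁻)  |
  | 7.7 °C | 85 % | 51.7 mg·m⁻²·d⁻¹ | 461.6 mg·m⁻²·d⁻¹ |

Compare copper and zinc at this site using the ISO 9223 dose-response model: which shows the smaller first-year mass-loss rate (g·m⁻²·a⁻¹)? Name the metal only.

copper: f(T) = +0.126·(T−10) [T≤10 °C] = -0.2898
  Pd branch = 0.0053·Pd^0.26·e^(0.059·RH+f) = 1.667 μm/a
  Cl⁻ term: 0.01025·461.6^0.27·exp(0.036·85+0.049·7.7) = 1.671
  sum: 1.667 + 1.671 → r_corr = 3.338 μm/a
  mass loss = 3.338 μm/a × 8.96 g/cm³ = 29.9 g·m⁻²·a⁻¹
zinc: temperature factor f = +0.038·(-2.3) = -0.0874
  SO₂ term: 0.0129·51.7^0.44·exp(0.046·85-0.0874) = 3.347
  Cl⁻ term: 0.0175·461.6^0.57·exp(0.008·85+0.085·7.7) = 2.194
  r_corr = 3.347 + 2.194 = 5.541 μm/a
  mass loss = 5.541 μm/a × 7.14 g/cm³ = 39.56 g·m⁻²·a⁻¹
Ordering by g·m⁻²·a⁻¹: zinc (39.6) > copper (29.9)

copper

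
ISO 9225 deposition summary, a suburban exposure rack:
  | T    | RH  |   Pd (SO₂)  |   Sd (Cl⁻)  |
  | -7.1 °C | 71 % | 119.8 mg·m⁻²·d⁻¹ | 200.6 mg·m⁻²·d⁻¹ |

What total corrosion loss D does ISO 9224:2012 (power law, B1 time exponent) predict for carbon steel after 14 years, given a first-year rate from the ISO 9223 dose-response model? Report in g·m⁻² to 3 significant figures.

D(14) = 879 g·m⁻²

carbon steel: T≤10 °C ⇒ hinge +0.150·(-7.1−10) = -2.5650
  SO₂ term: 1.77·119.8^0.52·exp(0.02·71-2.5650) = 6.784
  Sd branch = 0.102·Sd^0.62·e^(0.033·RH+0.04·T) = 21.39 μm/a
  sum: 6.784 + 21.39 → r_corr = 28.18 μm/a
Long-term exponent b (ISO 9224 Table 2, B1) = 0.523
  D(14) = 28.18 × 14^0.523 = 28.18 × 3.976 = 112 μm
  Mass loss = 112 μm × 7.85 g/cm³ = 879.4 g·m⁻²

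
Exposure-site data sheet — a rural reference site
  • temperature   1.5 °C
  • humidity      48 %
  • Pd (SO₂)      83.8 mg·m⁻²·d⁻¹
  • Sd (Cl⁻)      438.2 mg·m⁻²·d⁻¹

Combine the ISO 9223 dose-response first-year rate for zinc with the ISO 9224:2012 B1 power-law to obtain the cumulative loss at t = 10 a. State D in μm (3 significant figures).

D(10) = 9.96 μm

zinc: temperature factor f = +0.038·(-8.5) = -0.3230
  sulphur-dioxide contribution → 0.5963 μm/a
  chloride contribution → 0.9353 μm/a
  ⇒ r_corr(zinc) = 1.532 μm/a
Power-law: D(10) = r_corr · 10^0.813
  D(10) = 1.532 × 10^0.813 = 1.532 × 6.501 = 9.957 μm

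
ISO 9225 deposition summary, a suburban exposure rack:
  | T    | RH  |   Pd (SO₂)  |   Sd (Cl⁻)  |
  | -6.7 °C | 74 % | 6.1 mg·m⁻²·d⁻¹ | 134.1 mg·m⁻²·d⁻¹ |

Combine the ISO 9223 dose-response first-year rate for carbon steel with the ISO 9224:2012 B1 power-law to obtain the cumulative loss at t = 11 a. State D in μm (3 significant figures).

D(11) = 71.2 μm

carbon steel: temperature factor f = +0.150·(-16.7) = -2.5050
  sulphur-dioxide contribution → 1.626 μm/a
  chloride contribution → 18.7 μm/a
  ⇒ r_corr(carbon steel) = 20.32 μm/a
Power-law: D(11) = r_corr · 11^0.523
  D(11) = 20.32 × 11^0.523 = 20.32 × 3.505 = 71.23 μm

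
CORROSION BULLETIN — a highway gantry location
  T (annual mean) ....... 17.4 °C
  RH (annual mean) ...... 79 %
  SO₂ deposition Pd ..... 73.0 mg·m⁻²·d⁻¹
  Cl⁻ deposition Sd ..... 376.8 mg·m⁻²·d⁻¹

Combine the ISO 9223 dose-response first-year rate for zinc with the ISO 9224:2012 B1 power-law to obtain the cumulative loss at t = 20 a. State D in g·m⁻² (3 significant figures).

D(20) = 502 g·m⁻²

zinc: f(T) = -0.071·(T−10) [T>10 °C] = -0.5254
  Pd branch = 0.0129·Pd^0.44·e^(0.046·RH+f) = 1.908 μm/a
  Sd branch = 0.0175·Sd^0.57·e^(0.008·RH+0.085·T) = 4.248 μm/a
  r_corr = 1.908 + 4.248 = 6.156 μm/a
Power-law: D(20) = r_corr · 20^0.813
  D(20) = 6.156 × 20^0.813 = 6.156 × 11.42 = 70.31 μm
  Mass loss = 70.31 μm × 7.14 g/cm³ = 502 g·m⁻²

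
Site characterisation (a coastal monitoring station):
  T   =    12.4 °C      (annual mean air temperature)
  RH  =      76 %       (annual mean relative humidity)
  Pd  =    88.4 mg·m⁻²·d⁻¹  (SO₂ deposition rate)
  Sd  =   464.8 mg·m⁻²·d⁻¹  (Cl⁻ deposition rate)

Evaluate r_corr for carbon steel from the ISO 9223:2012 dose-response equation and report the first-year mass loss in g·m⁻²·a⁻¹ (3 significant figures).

r_corr = 1.30e+03 g·m⁻²·a⁻¹

carbon steel: f(T) = -0.054·(T−10) [T>10 °C] = -0.1296
  Pd branch = 1.77·Pd^0.52·e^(0.02·RH+f) = 73.11 μm/a
  Cl⁻ term: 0.102·464.8^0.62·exp(0.033·76+0.04·12.4) = 92.67
  r_corr = 73.11 + 92.67 = 165.8 μm/a
Convert to mass loss: 165.8 μm/a × 7.85 g/cm³ = 1301 g·m⁻²·a⁻¹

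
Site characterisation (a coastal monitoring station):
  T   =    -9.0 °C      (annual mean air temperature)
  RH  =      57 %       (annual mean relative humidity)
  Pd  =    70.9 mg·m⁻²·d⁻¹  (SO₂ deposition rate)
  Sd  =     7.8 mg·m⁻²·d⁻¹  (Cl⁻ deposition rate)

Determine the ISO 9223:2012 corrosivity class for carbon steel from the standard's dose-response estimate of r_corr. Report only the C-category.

carbon steel: f(T) = +0.150·(T−10) [T≤10 °C] = -2.8500
  SO₂ term: 1.77·70.9^0.52·exp(0.02·57-2.8500) = 2.935
  Cl⁻ term: 0.102·7.8^0.62·exp(0.033·57+0.04·-9.0) = 1.668
  sum: 2.935 + 1.668 → r_corr = 4.604 μm/a
ISO 9223 Table 2 (carbon steel): 1.3 < 4.6 ≤ 25 μm/a ⇒ C2

C2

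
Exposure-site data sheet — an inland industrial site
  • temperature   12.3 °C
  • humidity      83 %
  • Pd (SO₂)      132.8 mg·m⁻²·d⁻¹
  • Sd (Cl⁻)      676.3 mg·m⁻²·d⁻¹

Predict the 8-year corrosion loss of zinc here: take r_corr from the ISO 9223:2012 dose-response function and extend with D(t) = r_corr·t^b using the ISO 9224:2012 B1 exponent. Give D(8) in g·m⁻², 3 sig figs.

zinc: temperature factor f = -0.071·(2.3) = -0.1633
  SO₂ term: 0.0129·132.8^0.44·exp(0.046·83-0.1633) = 4.286
  Sd branch = 0.0175·Sd^0.57·e^(0.008·RH+0.085·T) = 3.969 μm/a
  r_corr = 4.286 + 3.969 = 8.254 μm/a
ISO 9224: D(t) = r_corr · t^b with b = 0.813 (zinc, B1)
  D(8) = 8.254 × 8^0.813 = 8.254 × 5.423 = 44.76 μm
  Mass loss = 44.76 μm × 7.14 g/cm³ = 319.6 g·m⁻²

D(8) = 320 g·m⁻²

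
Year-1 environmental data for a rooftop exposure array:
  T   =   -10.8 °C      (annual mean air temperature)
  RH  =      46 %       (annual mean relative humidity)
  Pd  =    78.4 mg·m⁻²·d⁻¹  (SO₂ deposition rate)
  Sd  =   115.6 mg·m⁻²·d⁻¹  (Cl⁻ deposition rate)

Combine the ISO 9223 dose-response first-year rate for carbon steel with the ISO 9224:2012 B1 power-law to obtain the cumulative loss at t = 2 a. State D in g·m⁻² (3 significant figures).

carbon steel: T≤10 °C ⇒ hinge +0.150·(-10.8−10) = -3.1200
  SO₂ term: 1.77·78.4^0.52·exp(0.02·46-3.1200) = 1.895
  Cl⁻ term: 0.102·115.6^0.62·exp(0.033·46+0.04·-10.8) = 5.745
  sum: 1.895 + 5.745 → r_corr = 7.64 μm/a
Long-term exponent b (ISO 9224 Table 2, B1) = 0.523
  D(2) = 7.64 × 2^0.523 = 7.64 × 1.437 = 10.98 μm
  Mass loss = 10.98 μm × 7.85 g/cm³ = 86.18 g·m⁻²

D(2) = 86.2 g·m⁻²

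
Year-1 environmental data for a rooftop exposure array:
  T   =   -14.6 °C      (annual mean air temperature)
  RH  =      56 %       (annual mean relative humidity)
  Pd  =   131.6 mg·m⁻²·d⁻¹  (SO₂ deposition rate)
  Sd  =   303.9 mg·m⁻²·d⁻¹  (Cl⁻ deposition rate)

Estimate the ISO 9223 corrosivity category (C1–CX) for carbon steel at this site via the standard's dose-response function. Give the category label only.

C2

carbon steel: T≤10 °C ⇒ hinge +0.150·(-14.6−10) = -3.6900
  SO₂ term: 1.77·131.6^0.52·exp(0.02·56-3.6900) = 1.713
  Cl⁻ term: 0.102·303.9^0.62·exp(0.033·56+0.04·-14.6) = 12.5
  sum: 1.713 + 12.5 → r_corr = 14.21 μm/a
14.2 μm/a falls in (1.3, 25] for carbon steel → category C2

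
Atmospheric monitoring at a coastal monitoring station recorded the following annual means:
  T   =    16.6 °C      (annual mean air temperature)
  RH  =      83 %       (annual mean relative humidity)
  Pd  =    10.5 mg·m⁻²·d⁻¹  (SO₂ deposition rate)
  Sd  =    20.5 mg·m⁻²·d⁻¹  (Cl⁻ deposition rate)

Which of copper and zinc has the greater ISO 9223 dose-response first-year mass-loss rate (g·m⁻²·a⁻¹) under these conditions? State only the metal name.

copper: f(T) = -0.080·(T−10) [T>10 °C] = -0.5280
  SO₂ term: 0.0053·10.5^0.26·exp(0.059·83-0.5280) = 0.7713
  Cl⁻ term: 0.01025·20.5^0.27·exp(0.036·83+0.049·16.6) = 1.037
  sum: 0.7713 + 1.037 → r_corr = 1.808 μm/a
  mass loss = 1.808 μm/a × 8.96 g/cm³ = 16.2 g·m⁻²·a⁻¹
zinc: temperature factor f = -0.071·(6.6) = -0.4686
  SO₂ term: 0.0129·10.5^0.44·exp(0.046·83-0.4686) = 1.034
  Sd branch = 0.0175·Sd^0.57·e^(0.008·RH+0.085·T) = 0.7796 μm/a
  r_corr = 1.034 + 0.7796 = 1.814 μm/a
  mass loss = 1.814 μm/a × 7.14 g/cm³ = 12.95 g·m⁻²·a⁻¹
Ordering by g·m⁻²·a⁻¹: copper (16.2) > zinc (12.9)

copper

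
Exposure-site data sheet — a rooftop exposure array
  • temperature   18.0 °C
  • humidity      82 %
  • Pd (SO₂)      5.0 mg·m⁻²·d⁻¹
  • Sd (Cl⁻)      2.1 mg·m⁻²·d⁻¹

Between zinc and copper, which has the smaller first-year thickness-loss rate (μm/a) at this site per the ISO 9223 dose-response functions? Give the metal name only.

zinc

zinc: f(T) = -0.071·(T−10) [T>10 °C] = -0.5680
  Pd branch = 0.0129·Pd^0.44·e^(0.046·RH+f) = 0.6451 μm/a
  Sd branch = 0.0175·Sd^0.57·e^(0.008·RH+0.085·T) = 0.2377 μm/a
  r_corr = 0.6451 + 0.2377 = 0.8828 μm/a
copper: f(T) = -0.080·(T−10) [T>10 °C] = -0.6400
  Pd branch = 0.0053·Pd^0.26·e^(0.059·RH+f) = 0.536 μm/a
  Sd branch = 0.01025·Sd^0.27·e^(0.036·RH+0.049·T) = 0.5792 μm/a
  sum: 0.536 + 0.5792 → r_corr = 1.115 μm/a
Ordering by μm/a: copper (1.12) > zinc (0.883)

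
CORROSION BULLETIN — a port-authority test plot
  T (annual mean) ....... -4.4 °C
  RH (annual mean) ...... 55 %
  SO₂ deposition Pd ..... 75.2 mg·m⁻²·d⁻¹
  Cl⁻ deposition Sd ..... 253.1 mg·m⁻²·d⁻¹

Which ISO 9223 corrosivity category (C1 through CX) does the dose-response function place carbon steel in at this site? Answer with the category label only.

carbon steel: T≤10 °C ⇒ hinge +0.150·(-4.4−10) = -2.1600
  sulphur-dioxide contribution → 5.798 μm/a
  chloride contribution → 16.23 μm/a
  total first-year rate 22.03 μm/a
Category bounds: 1.3…25 μm/a bracket r_corr ⇒ C2

C2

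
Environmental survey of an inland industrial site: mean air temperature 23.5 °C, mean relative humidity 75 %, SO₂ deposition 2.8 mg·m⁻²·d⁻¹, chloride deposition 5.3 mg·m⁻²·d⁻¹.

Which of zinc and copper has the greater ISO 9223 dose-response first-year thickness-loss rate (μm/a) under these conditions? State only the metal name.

copper

zinc: temperature factor f = -0.071·(13.5) = -0.9585
  sulphur-dioxide contribution → 0.2451 μm/a
  chloride contribution → 0.6081 μm/a
  total first-year rate 0.8532 μm/a
copper: temperature factor f = -0.080·(13.5) = -1.0800
  sulphur-dioxide contribution → 0.1964 μm/a
  chloride contribution → 0.7568 μm/a
  ⇒ r_corr(copper) = 0.9532 μm/a
Ordering by μm/a: copper (0.953) > zinc (0.853)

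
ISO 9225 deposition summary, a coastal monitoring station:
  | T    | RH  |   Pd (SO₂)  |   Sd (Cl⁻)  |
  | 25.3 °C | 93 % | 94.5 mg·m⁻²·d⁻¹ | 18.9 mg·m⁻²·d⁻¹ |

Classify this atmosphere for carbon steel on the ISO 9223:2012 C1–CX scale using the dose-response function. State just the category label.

C5

carbon steel: f(T) = -0.054·(T−10) [T>10 °C] = -0.8262
  SO₂ term: 1.77·94.5^0.52·exp(0.02·93-0.8262) = 52.99
  Cl⁻ term: 0.102·18.9^0.62·exp(0.033·93+0.04·25.3) = 37.36
  r_corr = 52.99 + 37.36 = 90.34 μm/a
ISO 9223 Table 2 (carbon steel): 80 < 90.3 ≤ 200 μm/a ⇒ C5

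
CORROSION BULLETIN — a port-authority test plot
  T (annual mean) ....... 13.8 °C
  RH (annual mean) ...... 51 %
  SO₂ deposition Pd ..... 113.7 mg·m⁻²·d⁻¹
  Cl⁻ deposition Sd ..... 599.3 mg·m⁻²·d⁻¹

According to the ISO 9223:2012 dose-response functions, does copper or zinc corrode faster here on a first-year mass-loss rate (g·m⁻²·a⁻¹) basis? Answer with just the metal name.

copper: T>10 °C ⇒ hinge -0.080·(13.8−10) = -0.3040
  sulphur-dioxide contribution → 0.2714 μm/a
  chloride contribution → 0.7108 μm/a
  total first-year rate 0.9821 μm/a
  mass loss = 0.9821 μm/a × 8.96 g/cm³ = 8.8 g·m⁻²·a⁻¹
zinc: f(T) = -0.071·(T−10) [T>10 °C] = -0.2698
  sulphur-dioxide contribution → 0.8257 μm/a
  chloride contribution → 3.258 μm/a
  total first-year rate 4.083 μm/a
  mass loss = 4.083 μm/a × 7.14 g/cm³ = 29.16 g·m⁻²·a⁻¹
Ordering by g·m⁻²·a⁻¹: zinc (29.2) > copper (8.8)

zinc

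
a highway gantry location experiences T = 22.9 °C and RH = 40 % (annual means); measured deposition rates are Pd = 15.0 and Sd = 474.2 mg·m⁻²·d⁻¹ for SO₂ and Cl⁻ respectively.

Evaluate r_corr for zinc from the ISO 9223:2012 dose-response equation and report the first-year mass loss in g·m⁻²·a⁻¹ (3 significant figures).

zinc: f(T) = -0.071·(T−10) [T>10 °C] = -0.9159
  Pd branch = 0.0129·Pd^0.44·e^(0.046·RH+f) = 0.107 μm/a
  Cl⁻ term: 0.0175·474.2^0.57·exp(0.008·40+0.085·22.9) = 5.658
  r_corr = 0.107 + 5.658 = 5.765 μm/a
Convert to mass loss: 5.765 μm/a × 7.14 g/cm³ = 41.16 g·m⁻²·a⁻¹

r_corr = 41.2 g·m⁻²·a⁻¹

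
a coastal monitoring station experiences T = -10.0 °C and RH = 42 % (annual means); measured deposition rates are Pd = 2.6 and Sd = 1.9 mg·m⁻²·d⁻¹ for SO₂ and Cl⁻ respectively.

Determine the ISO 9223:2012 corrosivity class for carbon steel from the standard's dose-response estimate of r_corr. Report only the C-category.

C1

carbon steel: f(T) = +0.150·(T−10) [T≤10 °C] = -3.0000
  Pd branch = 1.77·Pd^0.52·e^(0.02·RH+f) = 0.3355 μm/a
  Cl⁻ term: 0.102·1.9^0.62·exp(0.033·42+0.04·-10.0) = 0.407
  sum: 0.3355 + 0.407 → r_corr = 0.7425 μm/a
0.743 μm/a falls in (0, 1.3] for carbon steel → category C1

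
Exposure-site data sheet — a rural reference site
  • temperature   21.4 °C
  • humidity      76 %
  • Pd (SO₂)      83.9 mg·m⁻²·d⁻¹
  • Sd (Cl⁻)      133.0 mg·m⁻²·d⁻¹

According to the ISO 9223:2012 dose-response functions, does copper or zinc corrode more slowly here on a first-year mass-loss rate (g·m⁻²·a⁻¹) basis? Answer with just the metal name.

copper: f(T) = -0.080·(T−10) [T>10 °C] = -0.9120
  sulphur-dioxide contribution → 0.5967 μm/a
  chloride contribution → 1.69 μm/a
  ⇒ r_corr(copper) = 2.286 μm/a
  mass loss = 2.286 μm/a × 8.96 g/cm³ = 20.49 g·m⁻²·a⁻¹
zinc: temperature factor f = -0.071·(11.4) = -0.8094
  sulphur-dioxide contribution → 1.33 μm/a
  chloride contribution → 3.219 μm/a
  total first-year rate 4.548 μm/a
  mass loss = 4.548 μm/a × 7.14 g/cm³ = 32.48 g·m⁻²·a⁻¹
Ordering by g·m⁻²·a⁻¹: zinc (32.5) > copper (20.5)

copper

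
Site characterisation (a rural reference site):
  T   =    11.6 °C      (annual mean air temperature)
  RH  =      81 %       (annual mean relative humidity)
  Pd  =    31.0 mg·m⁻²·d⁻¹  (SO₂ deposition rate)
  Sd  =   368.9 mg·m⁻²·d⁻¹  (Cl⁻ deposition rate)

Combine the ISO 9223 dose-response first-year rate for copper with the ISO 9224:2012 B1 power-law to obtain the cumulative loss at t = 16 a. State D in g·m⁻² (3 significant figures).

copper: T>10 °C ⇒ hinge -0.080·(11.6−10) = -0.1280
  SO₂ term: 0.0053·31.0^0.26·exp(0.059·81-0.1280) = 1.355
  Sd branch = 0.01025·Sd^0.27·e^(0.036·RH+0.049·T) = 1.648 μm/a
  sum: 1.355 + 1.648 → r_corr = 3.003 μm/a
Long-term exponent b (ISO 9224 Table 2, B1) = 0.667
  D(16) = 3.003 × 16^0.667 = 3.003 × 6.355 = 19.09 μm
  Mass loss = 19.09 μm × 8.96 g/cm³ = 171 g·m⁻²

D(16) = 171 g·m⁻²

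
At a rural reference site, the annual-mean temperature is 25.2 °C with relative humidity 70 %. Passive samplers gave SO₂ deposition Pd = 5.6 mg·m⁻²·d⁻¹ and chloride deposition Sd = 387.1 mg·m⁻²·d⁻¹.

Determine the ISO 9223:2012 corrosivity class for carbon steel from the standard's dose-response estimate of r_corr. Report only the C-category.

C5

carbon steel: f(T) = -0.054·(T−10) [T>10 °C] = -0.8208
  SO₂ term: 1.77·5.6^0.52·exp(0.02·70-0.8208) = 7.737
  Cl⁻ term: 0.102·387.1^0.62·exp(0.033·70+0.04·25.2) = 113.3
  sum: 7.737 + 113.3 → r_corr = 121 μm/a
121 μm/a falls in (80, 200] for carbon steel → category C5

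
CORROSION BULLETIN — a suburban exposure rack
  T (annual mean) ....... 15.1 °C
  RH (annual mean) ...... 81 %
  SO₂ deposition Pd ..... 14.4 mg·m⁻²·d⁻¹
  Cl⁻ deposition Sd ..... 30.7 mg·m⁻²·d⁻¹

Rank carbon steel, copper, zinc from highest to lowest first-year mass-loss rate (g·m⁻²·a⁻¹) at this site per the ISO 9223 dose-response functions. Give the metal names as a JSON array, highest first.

carbon steel: f(T) = -0.054·(T−10) [T>10 °C] = -0.2754
  Pd branch = 1.77·Pd^0.52·e^(0.02·RH+f) = 27.18 μm/a
  Sd branch = 0.102·Sd^0.62·e^(0.033·RH+0.04·T) = 22.58 μm/a
  r_corr = 27.18 + 22.58 = 49.77 μm/a
  mass loss = 49.77 μm/a × 7.85 g/cm³ = 390.7 g·m⁻²·a⁻¹
copper: f(T) = -0.080·(T−10) [T>10 °C] = -0.4080
  SO₂ term: 0.0053·14.4^0.26·exp(0.059·81-0.4080) = 0.839
  Sd branch = 0.01025·Sd^0.27·e^(0.036·RH+0.049·T) = 1 μm/a
  r_corr = 0.839 + 1 = 1.839 μm/a
  mass loss = 1.839 μm/a × 8.96 g/cm³ = 16.48 g·m⁻²·a⁻¹
zinc: temperature factor f = -0.071·(5.1) = -0.3621
  SO₂ term: 0.0129·14.4^0.44·exp(0.046·81-0.3621) = 1.206
  Sd branch = 0.0175·Sd^0.57·e^(0.008·RH+0.085·T) = 0.8503 μm/a
  sum: 1.206 + 0.8503 → r_corr = 2.056 μm/a
  mass loss = 2.056 μm/a × 7.14 g/cm³ = 14.68 g·m⁻²·a⁻¹
Ordering by g·m⁻²·a⁻¹: carbon steel (391) > copper (16.5) > zinc (14.7)

["carbon steel", "copper", "zinc"]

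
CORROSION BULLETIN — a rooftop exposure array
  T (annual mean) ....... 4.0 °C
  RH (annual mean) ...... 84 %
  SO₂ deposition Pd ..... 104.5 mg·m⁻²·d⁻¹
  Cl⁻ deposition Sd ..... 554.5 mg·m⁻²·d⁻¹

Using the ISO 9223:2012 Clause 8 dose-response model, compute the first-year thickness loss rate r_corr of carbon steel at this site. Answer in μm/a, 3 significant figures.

carbon steel: T≤10 °C ⇒ hinge +0.150·(4.0−10) = -0.9000
  sulphur-dioxide contribution → 43.32 μm/a
  chloride contribution → 96.2 μm/a
  ⇒ r_corr(carbon steel) = 139.5 μm/a

r_corr = 140 μm/a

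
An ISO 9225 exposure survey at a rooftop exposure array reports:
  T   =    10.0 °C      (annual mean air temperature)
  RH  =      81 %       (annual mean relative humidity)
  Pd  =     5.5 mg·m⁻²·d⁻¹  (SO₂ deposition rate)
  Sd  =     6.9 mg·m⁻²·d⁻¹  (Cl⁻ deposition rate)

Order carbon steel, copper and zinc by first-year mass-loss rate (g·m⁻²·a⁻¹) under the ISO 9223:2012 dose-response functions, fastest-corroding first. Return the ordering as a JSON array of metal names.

carbon steel: f(T) = +0.150·(T−10) [T≤10 °C] = +0.0000
  SO₂ term: 1.77·5.5^0.52·exp(0.02·81+0.0000) = 21.7
  Cl⁻ term: 0.102·6.9^0.62·exp(0.033·81+0.04·10.0) = 7.299
  sum: 21.7 + 7.299 → r_corr = 29 μm/a
  mass loss = 29 μm/a × 7.85 g/cm³ = 227.7 g·m⁻²·a⁻¹
copper: temperature factor f = +0.126·(0.0) = +0.0000
  Pd branch = 0.0053·Pd^0.26·e^(0.059·RH+f) = 0.9823 μm/a
  Cl⁻ term: 0.01025·6.9^0.27·exp(0.036·81+0.049·10.0) = 0.5205
  sum: 0.9823 + 0.5205 → r_corr = 1.503 μm/a
  mass loss = 1.503 μm/a × 8.96 g/cm³ = 13.47 g·m⁻²·a⁻¹
zinc: f(T) = +0.038·(T−10) [T≤10 °C] = +0.0000
  SO₂ term: 0.0129·5.5^0.44·exp(0.046·81+0.0000) = 1.134
  Cl⁻ term: 0.0175·6.9^0.57·exp(0.008·81+0.085·10.0) = 0.2354
  r_corr = 1.134 + 0.2354 = 1.369 μm/a
  mass loss = 1.369 μm/a × 7.14 g/cm³ = 9.776 g·m⁻²·a⁻¹
Ordering by g·m⁻²·a⁻¹: carbon steel (228) > copper (13.5) > zinc (9.78)

["carbon steel", "copper", "zinc"]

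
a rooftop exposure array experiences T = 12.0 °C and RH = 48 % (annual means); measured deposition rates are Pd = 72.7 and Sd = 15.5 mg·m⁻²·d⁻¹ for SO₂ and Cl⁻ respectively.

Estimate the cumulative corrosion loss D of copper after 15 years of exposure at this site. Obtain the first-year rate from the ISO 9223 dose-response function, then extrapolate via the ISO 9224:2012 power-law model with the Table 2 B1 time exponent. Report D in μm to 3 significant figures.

D(15) = 2.75 μm

copper: T>10 °C ⇒ hinge -0.080·(12.0−10) = -0.1600
  Pd branch = 0.0053·Pd^0.26·e^(0.059·RH+f) = 0.2337 μm/a
  Cl⁻ term: 0.01025·15.5^0.27·exp(0.036·48+0.049·12.0) = 0.2177
  sum: 0.2337 + 0.2177 → r_corr = 0.4515 μm/a
Long-term exponent b (ISO 9224 Table 2, B1) = 0.667
  D(15) = 0.4515 × 15^0.667 = 0.4515 × 6.088 = 2.748 μm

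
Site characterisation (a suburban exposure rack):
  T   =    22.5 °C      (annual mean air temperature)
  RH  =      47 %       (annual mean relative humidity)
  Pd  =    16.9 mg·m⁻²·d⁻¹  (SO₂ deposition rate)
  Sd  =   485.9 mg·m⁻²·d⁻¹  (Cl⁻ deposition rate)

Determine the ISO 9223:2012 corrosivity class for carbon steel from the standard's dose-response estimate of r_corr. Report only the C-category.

C4

carbon steel: temperature factor f = -0.054·(12.5) = -0.6750
  SO₂ term: 1.77·16.9^0.52·exp(0.02·47-0.6750) = 10.04
  Sd branch = 0.102·Sd^0.62·e^(0.033·RH+0.04·T) = 54.79 μm/a
  r_corr = 10.04 + 54.79 = 64.83 μm/a
ISO 9223 Table 2 (carbon steel): 50 < 64.8 ≤ 80 μm/a ⇒ C4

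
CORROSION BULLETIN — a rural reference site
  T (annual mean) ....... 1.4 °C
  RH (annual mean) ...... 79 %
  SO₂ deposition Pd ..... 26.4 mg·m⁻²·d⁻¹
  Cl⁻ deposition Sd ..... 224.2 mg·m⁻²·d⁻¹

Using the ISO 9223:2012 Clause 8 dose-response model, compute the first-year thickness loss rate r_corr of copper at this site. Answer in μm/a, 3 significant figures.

copper: f(T) = +0.126·(T−10) [T≤10 °C] = -1.0836
  sulphur-dioxide contribution → 0.4442 μm/a
  chloride contribution → 0.8134 μm/a
  total first-year rate 1.258 μm/a

r_corr = 1.26 μm/a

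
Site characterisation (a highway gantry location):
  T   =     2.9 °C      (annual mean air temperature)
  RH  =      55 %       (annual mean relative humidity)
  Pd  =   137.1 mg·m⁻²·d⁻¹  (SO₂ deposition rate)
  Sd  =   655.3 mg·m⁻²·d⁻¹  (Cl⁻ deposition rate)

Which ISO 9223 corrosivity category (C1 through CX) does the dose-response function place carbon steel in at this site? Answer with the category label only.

carbon steel: f(T) = +0.150·(T−10) [T≤10 °C] = -1.0650
  sulphur-dioxide contribution → 23.68 μm/a
  chloride contribution → 39.21 μm/a
  ⇒ r_corr(carbon steel) = 62.89 μm/a
62.9 μm/a falls in (50, 80] for carbon steel → category C4

C4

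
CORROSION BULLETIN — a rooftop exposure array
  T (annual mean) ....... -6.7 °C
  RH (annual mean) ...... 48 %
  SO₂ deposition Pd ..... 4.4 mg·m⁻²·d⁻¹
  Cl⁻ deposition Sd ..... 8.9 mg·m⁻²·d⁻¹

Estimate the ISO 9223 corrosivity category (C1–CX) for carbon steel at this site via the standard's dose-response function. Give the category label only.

C2

carbon steel: f(T) = +0.150·(T−10) [T≤10 °C] = -2.5050
  SO₂ term: 1.77·4.4^0.52·exp(0.02·48-2.5050) = 0.8158
  Cl⁻ term: 0.102·8.9^0.62·exp(0.033·48+0.04·-6.7) = 1.475
  sum: 0.8158 + 1.475 → r_corr = 2.291 μm/a
2.29 μm/a falls in (1.3, 25] for carbon steel → category C2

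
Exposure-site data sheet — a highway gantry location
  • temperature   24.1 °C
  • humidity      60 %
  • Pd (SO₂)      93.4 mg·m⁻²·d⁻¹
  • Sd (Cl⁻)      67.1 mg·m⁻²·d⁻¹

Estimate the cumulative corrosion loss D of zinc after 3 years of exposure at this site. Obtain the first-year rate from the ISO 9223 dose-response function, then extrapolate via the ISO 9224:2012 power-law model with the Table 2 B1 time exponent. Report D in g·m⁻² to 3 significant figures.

zinc: f(T) = -0.071·(T−10) [T>10 °C] = -1.0011
  sulphur-dioxide contribution → 0.5513 μm/a
  chloride contribution → 2.412 μm/a
  ⇒ r_corr(zinc) = 2.963 μm/a
Long-term exponent b (ISO 9224 Table 2, B1) = 0.813
  D(3) = 2.963 × 3^0.813 = 2.963 × 2.443 = 7.239 μm
  Mass loss = 7.239 μm × 7.14 g/cm³ = 51.69 g·m⁻²

D(3) = 51.7 g·m⁻²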